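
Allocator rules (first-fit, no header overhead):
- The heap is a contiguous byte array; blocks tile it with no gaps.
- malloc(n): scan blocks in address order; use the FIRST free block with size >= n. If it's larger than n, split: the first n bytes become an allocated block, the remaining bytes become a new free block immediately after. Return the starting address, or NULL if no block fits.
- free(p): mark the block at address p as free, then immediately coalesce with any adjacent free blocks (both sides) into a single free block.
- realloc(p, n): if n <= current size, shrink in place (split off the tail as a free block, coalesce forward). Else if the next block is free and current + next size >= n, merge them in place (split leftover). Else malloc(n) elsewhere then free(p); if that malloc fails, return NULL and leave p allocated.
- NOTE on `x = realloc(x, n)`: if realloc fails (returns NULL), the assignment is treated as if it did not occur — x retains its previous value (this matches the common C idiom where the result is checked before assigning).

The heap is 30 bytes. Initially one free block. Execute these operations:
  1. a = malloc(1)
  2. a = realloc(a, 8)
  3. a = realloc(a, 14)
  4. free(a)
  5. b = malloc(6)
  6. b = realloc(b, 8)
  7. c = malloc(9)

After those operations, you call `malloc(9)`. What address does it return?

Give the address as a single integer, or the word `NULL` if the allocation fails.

Op 1: a = malloc(1) -> a = 0; heap: [0-0 ALLOC][1-29 FREE]
Op 2: a = realloc(a, 8) -> a = 0; heap: [0-7 ALLOC][8-29 FREE]
Op 3: a = realloc(a, 14) -> a = 0; heap: [0-13 ALLOC][14-29 FREE]
Op 4: free(a) -> (freed a); heap: [0-29 FREE]
Op 5: b = malloc(6) -> b = 0; heap: [0-5 ALLOC][6-29 FREE]
Op 6: b = realloc(b, 8) -> b = 0; heap: [0-7 ALLOC][8-29 FREE]
Op 7: c = malloc(9) -> c = 8; heap: [0-7 ALLOC][8-16 ALLOC][17-29 FREE]
malloc(9): first-fit scan over [0-7 ALLOC][8-16 ALLOC][17-29 FREE] -> 17

Answer: 17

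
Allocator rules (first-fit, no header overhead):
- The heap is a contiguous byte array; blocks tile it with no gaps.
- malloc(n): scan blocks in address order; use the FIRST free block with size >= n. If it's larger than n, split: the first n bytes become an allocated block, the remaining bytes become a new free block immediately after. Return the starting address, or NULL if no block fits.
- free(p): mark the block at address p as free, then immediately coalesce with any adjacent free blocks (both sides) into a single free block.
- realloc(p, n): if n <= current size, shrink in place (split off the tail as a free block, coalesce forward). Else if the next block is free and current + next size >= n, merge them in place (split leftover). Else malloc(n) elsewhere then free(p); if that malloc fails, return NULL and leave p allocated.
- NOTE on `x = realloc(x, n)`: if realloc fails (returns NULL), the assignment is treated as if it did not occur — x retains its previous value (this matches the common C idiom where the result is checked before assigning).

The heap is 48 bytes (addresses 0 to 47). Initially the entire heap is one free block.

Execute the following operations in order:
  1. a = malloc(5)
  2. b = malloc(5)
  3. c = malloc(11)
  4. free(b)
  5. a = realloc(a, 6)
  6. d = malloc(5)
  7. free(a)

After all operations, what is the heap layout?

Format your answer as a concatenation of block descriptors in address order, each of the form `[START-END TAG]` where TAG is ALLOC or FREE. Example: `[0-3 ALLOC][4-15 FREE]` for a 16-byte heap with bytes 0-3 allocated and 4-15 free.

Op 1: a = malloc(5) -> a = 0; heap: [0-4 ALLOC][5-47 FREE]
Op 2: b = malloc(5) -> b = 5; heap: [0-4 ALLOC][5-9 ALLOC][10-47 FREE]
Op 3: c = malloc(11) -> c = 10; heap: [0-4 ALLOC][5-9 ALLOC][10-20 ALLOC][21-47 FREE]
Op 4: free(b) -> (freed b); heap: [0-4 ALLOC][5-9 FREE][10-20 ALLOC][21-47 FREE]
Op 5: a = realloc(a, 6) -> a = 0; heap: [0-5 ALLOC][6-9 FREE][10-20 ALLOC][21-47 FREE]
Op 6: d = malloc(5) -> d = 21; heap: [0-5 ALLOC][6-9 FREE][10-20 ALLOC][21-25 ALLOC][26-47 FREE]
Op 7: free(a) -> (freed a); heap: [0-9 FREE][10-20 ALLOC][21-25 ALLOC][26-47 FREE]

Answer: [0-9 FREE][10-20 ALLOC][21-25 ALLOC][26-47 FREE]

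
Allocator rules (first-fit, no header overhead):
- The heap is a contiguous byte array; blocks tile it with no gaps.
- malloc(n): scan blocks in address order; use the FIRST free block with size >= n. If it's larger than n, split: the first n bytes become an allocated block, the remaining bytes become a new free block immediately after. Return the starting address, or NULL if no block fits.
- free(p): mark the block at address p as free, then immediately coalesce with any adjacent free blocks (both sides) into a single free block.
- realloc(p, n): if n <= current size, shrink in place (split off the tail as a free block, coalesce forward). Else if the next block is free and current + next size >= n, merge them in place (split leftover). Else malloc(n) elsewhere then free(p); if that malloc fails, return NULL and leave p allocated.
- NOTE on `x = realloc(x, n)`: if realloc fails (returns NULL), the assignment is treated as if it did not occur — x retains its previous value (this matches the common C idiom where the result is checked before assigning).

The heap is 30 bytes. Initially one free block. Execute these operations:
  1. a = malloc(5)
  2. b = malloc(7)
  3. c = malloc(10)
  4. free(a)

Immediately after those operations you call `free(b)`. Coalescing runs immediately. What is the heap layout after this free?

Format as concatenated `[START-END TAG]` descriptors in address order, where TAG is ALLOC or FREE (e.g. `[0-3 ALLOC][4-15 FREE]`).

Op 1: a = malloc(5) -> a = 0; heap: [0-4 ALLOC][5-29 FREE]
Op 2: b = malloc(7) -> b = 5; heap: [0-4 ALLOC][5-11 ALLOC][12-29 FREE]
Op 3: c = malloc(10) -> c = 12; heap: [0-4 ALLOC][5-11 ALLOC][12-21 ALLOC][22-29 FREE]
Op 4: free(a) -> (freed a); heap: [0-4 FREE][5-11 ALLOC][12-21 ALLOC][22-29 FREE]
free(b): b = 5 -> block [5-11 ALLOC]; mark free, coalesce with adjacent free neighbors -> [0-11 FREE][12-21 ALLOC][22-29 FREE]

Answer: [0-11 FREE][12-21 ALLOC][22-29 FREE]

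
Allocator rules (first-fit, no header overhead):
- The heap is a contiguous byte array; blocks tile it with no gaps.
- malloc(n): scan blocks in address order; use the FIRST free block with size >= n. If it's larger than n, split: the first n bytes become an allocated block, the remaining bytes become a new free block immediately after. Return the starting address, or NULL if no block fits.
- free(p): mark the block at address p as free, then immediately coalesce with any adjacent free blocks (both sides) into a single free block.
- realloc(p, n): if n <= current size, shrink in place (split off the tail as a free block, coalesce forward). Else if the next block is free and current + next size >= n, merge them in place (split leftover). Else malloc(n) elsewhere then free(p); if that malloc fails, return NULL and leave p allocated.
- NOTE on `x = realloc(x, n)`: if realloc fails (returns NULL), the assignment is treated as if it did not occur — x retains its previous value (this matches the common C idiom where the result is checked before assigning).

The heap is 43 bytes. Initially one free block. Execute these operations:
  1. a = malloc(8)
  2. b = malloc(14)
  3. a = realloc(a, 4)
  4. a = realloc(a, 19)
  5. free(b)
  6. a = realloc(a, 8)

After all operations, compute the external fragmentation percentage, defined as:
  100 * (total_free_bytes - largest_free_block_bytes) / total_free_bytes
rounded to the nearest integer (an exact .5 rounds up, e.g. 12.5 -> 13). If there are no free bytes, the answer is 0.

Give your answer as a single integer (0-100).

Op 1: a = malloc(8) -> a = 0; heap: [0-7 ALLOC][8-42 FREE]
Op 2: b = malloc(14) -> b = 8; heap: [0-7 ALLOC][8-21 ALLOC][22-42 FREE]
Op 3: a = realloc(a, 4) -> a = 0; heap: [0-3 ALLOC][4-7 FREE][8-21 ALLOC][22-42 FREE]
Op 4: a = realloc(a, 19) -> a = 22; heap: [0-7 FREE][8-21 ALLOC][22-40 ALLOC][41-42 FREE]
Op 5: free(b) -> (freed b); heap: [0-21 FREE][22-40 ALLOC][41-42 FREE]
Op 6: a = realloc(a, 8) -> a = 22; heap: [0-21 FREE][22-29 ALLOC][30-42 FREE]
Free blocks: [22 13] total_free=35 largest=22 -> 100*(35-22)/35 = 1300/35 ≈ 37.143 -> rounds to 37

Answer: 37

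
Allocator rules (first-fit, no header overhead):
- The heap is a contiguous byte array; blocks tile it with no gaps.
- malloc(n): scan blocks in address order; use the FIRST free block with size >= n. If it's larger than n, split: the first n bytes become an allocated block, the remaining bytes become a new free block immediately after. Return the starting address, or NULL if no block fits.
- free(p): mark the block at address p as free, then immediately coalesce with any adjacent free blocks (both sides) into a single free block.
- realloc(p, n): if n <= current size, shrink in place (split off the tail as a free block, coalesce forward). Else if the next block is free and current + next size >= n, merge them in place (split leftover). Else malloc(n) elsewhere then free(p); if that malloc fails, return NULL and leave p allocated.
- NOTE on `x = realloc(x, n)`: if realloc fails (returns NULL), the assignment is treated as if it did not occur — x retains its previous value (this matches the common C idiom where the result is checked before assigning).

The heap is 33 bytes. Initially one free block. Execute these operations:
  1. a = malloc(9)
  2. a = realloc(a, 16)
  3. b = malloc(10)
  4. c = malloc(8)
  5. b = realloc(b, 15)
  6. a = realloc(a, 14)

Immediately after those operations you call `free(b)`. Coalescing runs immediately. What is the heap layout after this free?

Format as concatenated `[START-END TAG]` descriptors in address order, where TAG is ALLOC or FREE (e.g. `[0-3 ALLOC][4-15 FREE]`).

Op 1: a = malloc(9) -> a = 0; heap: [0-8 ALLOC][9-32 FREE]
Op 2: a = realloc(a, 16) -> a = 0; heap: [0-15 ALLOC][16-32 FREE]
Op 3: b = malloc(10) -> b = 16; heap: [0-15 ALLOC][16-25 ALLOC][26-32 FREE]
Op 4: c = malloc(8) -> c = NULL; heap: [0-15 ALLOC][16-25 ALLOC][26-32 FREE]
Op 5: b = realloc(b, 15) -> b = 16; heap: [0-15 ALLOC][16-30 ALLOC][31-32 FREE]
Op 6: a = realloc(a, 14) -> a = 0; heap: [0-13 ALLOC][14-15 FREE][16-30 ALLOC][31-32 FREE]
free(b): b = 16 -> block [16-30 ALLOC]; mark free, coalesce with adjacent free neighbors -> [0-13 ALLOC][14-32 FREE]

Answer: [0-13 ALLOC][14-32 FREE]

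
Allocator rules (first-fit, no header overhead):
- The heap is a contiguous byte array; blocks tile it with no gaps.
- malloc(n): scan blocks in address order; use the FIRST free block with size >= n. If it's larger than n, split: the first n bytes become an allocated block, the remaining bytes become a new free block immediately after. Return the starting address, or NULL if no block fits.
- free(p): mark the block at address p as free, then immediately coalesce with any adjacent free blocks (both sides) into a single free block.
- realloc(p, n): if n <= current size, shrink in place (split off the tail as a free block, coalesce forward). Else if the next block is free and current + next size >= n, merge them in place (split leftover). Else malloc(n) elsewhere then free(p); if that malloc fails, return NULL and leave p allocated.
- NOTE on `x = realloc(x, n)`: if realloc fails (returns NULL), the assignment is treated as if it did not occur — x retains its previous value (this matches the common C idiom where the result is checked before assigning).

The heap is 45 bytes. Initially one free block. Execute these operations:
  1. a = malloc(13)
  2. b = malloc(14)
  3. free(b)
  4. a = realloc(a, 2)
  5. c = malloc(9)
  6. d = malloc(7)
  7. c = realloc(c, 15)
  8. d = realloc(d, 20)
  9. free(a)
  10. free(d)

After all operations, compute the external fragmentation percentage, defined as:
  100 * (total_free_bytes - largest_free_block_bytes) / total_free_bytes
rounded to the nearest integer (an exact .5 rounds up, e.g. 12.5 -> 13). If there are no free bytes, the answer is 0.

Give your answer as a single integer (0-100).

Op 1: a = malloc(13) -> a = 0; heap: [0-12 ALLOC][13-44 FREE]
Op 2: b = malloc(14) -> b = 13; heap: [0-12 ALLOC][13-26 ALLOC][27-44 FREE]
Op 3: free(b) -> (freed b); heap: [0-12 ALLOC][13-44 FREE]
Op 4: a = realloc(a, 2) -> a = 0; heap: [0-1 ALLOC][2-44 FREE]
Op 5: c = malloc(9) -> c = 2; heap: [0-1 ALLOC][2-10 ALLOC][11-44 FREE]
Op 6: d = malloc(7) -> d = 11; heap: [0-1 ALLOC][2-10 ALLOC][11-17 ALLOC][18-44 FREE]
Op 7: c = realloc(c, 15) -> c = 18; heap: [0-1 ALLOC][2-10 FREE][11-17 ALLOC][18-32 ALLOC][33-44 FREE]
Op 8: d = realloc(d, 20) -> NULL (d unchanged); heap: [0-1 ALLOC][2-10 FREE][11-17 ALLOC][18-32 ALLOC][33-44 FREE]
Op 9: free(a) -> (freed a); heap: [0-10 FREE][11-17 ALLOC][18-32 ALLOC][33-44 FREE]
Op 10: free(d) -> (freed d); heap: [0-17 FREE][18-32 ALLOC][33-44 FREE]
Free blocks: [18 12] total_free=30 largest=18 -> 100*(30-18)/30 = 1200/30 = 40

Answer: 40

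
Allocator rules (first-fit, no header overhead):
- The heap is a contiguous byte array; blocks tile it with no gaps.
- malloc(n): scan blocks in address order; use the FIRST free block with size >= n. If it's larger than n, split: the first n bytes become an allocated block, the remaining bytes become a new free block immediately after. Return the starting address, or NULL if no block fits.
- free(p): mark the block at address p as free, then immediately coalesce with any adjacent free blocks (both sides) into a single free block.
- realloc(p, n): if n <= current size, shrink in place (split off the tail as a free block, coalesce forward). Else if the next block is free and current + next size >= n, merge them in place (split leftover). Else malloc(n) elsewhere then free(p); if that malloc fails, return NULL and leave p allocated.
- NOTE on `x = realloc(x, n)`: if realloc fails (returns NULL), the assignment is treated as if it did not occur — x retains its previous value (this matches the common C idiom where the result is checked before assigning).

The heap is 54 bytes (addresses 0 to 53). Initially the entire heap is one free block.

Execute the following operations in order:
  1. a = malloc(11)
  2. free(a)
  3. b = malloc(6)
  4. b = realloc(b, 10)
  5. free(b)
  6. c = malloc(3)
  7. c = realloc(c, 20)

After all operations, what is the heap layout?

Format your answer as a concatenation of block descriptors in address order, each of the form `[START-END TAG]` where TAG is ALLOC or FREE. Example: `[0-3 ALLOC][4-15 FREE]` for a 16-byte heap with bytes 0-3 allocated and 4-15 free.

Op 1: a = malloc(11) -> a = 0; heap: [0-10 ALLOC][11-53 FREE]
Op 2: free(a) -> (freed a); heap: [0-53 FREE]
Op 3: b = malloc(6) -> b = 0; heap: [0-5 ALLOC][6-53 FREE]
Op 4: b = realloc(b, 10) -> b = 0; heap: [0-9 ALLOC][10-53 FREE]
Op 5: free(b) -> (freed b); heap: [0-53 FREE]
Op 6: c = malloc(3) -> c = 0; heap: [0-2 ALLOC][3-53 FREE]
Op 7: c = realloc(c, 20) -> c = 0; heap: [0-19 ALLOC][20-53 FREE]

Answer: [0-19 ALLOC][20-53 FREE]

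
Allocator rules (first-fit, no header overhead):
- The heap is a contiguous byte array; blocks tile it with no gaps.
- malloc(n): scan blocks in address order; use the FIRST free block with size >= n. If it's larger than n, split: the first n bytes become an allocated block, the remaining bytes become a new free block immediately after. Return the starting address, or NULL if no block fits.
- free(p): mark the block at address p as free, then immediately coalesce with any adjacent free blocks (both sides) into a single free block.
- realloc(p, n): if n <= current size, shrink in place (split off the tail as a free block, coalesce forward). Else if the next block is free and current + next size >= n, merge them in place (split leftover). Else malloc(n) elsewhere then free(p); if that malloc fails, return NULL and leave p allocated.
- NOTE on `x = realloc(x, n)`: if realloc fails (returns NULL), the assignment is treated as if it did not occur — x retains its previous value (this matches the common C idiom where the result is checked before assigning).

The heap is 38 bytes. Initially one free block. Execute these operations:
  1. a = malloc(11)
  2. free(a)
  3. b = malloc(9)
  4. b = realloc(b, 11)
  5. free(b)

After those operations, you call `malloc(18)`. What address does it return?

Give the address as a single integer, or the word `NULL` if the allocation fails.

Answer: 0

Derivation:
Op 1: a = malloc(11) -> a = 0; heap: [0-10 ALLOC][11-37 FREE]
Op 2: free(a) -> (freed a); heap: [0-37 FREE]
Op 3: b = malloc(9) -> b = 0; heap: [0-8 ALLOC][9-37 FREE]
Op 4: b = realloc(b, 11) -> b = 0; heap: [0-10 ALLOC][11-37 FREE]
Op 5: free(b) -> (freed b); heap: [0-37 FREE]
malloc(18): first-fit scan over [0-37 FREE] -> 0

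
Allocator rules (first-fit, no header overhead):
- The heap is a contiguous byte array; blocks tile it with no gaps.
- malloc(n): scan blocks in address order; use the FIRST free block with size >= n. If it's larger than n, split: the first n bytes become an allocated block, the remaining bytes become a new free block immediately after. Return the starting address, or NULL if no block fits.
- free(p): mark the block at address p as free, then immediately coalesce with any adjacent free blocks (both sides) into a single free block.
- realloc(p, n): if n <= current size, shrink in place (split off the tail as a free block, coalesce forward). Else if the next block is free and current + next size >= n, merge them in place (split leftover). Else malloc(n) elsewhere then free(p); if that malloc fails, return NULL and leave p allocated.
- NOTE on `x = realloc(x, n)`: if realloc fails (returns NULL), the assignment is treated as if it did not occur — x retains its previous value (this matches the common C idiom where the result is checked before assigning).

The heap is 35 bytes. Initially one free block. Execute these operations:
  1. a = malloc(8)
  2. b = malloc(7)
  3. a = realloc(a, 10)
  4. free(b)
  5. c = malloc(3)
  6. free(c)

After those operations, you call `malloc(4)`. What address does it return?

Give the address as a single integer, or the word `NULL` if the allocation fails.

Answer: 0

Derivation:
Op 1: a = malloc(8) -> a = 0; heap: [0-7 ALLOC][8-34 FREE]
Op 2: b = malloc(7) -> b = 8; heap: [0-7 ALLOC][8-14 ALLOC][15-34 FREE]
Op 3: a = realloc(a, 10) -> a = 15; heap: [0-7 FREE][8-14 ALLOC][15-24 ALLOC][25-34 FREE]
Op 4: free(b) -> (freed b); heap: [0-14 FREE][15-24 ALLOC][25-34 FREE]
Op 5: c = malloc(3) -> c = 0; heap: [0-2 ALLOC][3-14 FREE][15-24 ALLOC][25-34 FREE]
Op 6: free(c) -> (freed c); heap: [0-14 FREE][15-24 ALLOC][25-34 FREE]
malloc(4): first-fit scan over [0-14 FREE][15-24 ALLOC][25-34 FREE] -> 0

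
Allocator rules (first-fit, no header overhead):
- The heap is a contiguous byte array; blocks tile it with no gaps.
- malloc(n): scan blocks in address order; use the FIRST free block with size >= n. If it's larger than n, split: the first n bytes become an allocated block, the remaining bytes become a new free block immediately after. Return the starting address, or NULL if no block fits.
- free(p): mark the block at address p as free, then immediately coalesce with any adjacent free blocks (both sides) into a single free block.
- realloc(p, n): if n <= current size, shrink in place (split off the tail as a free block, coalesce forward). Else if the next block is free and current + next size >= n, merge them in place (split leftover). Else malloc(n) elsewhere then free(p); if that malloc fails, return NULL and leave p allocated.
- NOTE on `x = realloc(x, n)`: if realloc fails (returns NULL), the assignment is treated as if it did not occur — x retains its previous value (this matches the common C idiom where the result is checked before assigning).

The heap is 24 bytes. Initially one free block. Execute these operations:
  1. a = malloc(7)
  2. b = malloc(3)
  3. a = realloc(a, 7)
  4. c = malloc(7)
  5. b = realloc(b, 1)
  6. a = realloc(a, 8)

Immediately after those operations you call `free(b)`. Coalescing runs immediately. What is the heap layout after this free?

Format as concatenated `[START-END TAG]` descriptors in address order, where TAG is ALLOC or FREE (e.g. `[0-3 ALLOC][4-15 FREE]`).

Answer: [0-6 ALLOC][7-9 FREE][10-16 ALLOC][17-23 FREE]

Derivation:
Op 1: a = malloc(7) -> a = 0; heap: [0-6 ALLOC][7-23 FREE]
Op 2: b = malloc(3) -> b = 7; heap: [0-6 ALLOC][7-9 ALLOC][10-23 FREE]
Op 3: a = realloc(a, 7) -> a = 0; heap: [0-6 ALLOC][7-9 ALLOC][10-23 FREE]
Op 4: c = malloc(7) -> c = 10; heap: [0-6 ALLOC][7-9 ALLOC][10-16 ALLOC][17-23 FREE]
Op 5: b = realloc(b, 1) -> b = 7; heap: [0-6 ALLOC][7-7 ALLOC][8-9 FREE][10-16 ALLOC][17-23 FREE]
Op 6: a = realloc(a, 8) -> NULL (a unchanged); heap: [0-6 ALLOC][7-7 ALLOC][8-9 FREE][10-16 ALLOC][17-23 FREE]
free(b): b = 7 -> block [7-7 ALLOC]; mark free, coalesce with adjacent free neighbors -> [0-6 ALLOC][7-9 FREE][10-16 ALLOC][17-23 FREE]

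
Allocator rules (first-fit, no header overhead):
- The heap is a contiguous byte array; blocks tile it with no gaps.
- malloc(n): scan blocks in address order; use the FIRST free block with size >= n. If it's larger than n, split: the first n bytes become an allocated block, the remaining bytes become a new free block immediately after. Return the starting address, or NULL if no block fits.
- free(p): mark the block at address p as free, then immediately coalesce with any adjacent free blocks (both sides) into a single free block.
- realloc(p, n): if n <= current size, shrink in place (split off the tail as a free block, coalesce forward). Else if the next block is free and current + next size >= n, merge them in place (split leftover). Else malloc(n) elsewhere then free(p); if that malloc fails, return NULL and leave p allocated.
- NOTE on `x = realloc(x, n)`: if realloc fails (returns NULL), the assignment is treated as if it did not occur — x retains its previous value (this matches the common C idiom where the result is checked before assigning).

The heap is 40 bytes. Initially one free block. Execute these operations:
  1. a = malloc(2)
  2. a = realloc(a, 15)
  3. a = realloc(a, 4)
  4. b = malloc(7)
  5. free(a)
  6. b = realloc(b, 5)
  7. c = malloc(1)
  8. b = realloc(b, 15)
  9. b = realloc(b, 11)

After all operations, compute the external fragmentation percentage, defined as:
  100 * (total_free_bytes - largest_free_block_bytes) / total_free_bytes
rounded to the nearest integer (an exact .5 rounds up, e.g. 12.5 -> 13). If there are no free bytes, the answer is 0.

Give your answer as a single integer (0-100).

Op 1: a = malloc(2) -> a = 0; heap: [0-1 ALLOC][2-39 FREE]
Op 2: a = realloc(a, 15) -> a = 0; heap: [0-14 ALLOC][15-39 FREE]
Op 3: a = realloc(a, 4) -> a = 0; heap: [0-3 ALLOC][4-39 FREE]
Op 4: b = malloc(7) -> b = 4; heap: [0-3 ALLOC][4-10 ALLOC][11-39 FREE]
Op 5: free(a) -> (freed a); heap: [0-3 FREE][4-10 ALLOC][11-39 FREE]
Op 6: b = realloc(b, 5) -> b = 4; heap: [0-3 FREE][4-8 ALLOC][9-39 FREE]
Op 7: c = malloc(1) -> c = 0; heap: [0-0 ALLOC][1-3 FREE][4-8 ALLOC][9-39 FREE]
Op 8: b = realloc(b, 15) -> b = 4; heap: [0-0 ALLOC][1-3 FREE][4-18 ALLOC][19-39 FREE]
Op 9: b = realloc(b, 11) -> b = 4; heap: [0-0 ALLOC][1-3 FREE][4-14 ALLOC][15-39 FREE]
Free blocks: [3 25] total_free=28 largest=25 -> 100*(28-25)/28 = 300/28 ≈ 10.714 -> rounds to 11

Answer: 11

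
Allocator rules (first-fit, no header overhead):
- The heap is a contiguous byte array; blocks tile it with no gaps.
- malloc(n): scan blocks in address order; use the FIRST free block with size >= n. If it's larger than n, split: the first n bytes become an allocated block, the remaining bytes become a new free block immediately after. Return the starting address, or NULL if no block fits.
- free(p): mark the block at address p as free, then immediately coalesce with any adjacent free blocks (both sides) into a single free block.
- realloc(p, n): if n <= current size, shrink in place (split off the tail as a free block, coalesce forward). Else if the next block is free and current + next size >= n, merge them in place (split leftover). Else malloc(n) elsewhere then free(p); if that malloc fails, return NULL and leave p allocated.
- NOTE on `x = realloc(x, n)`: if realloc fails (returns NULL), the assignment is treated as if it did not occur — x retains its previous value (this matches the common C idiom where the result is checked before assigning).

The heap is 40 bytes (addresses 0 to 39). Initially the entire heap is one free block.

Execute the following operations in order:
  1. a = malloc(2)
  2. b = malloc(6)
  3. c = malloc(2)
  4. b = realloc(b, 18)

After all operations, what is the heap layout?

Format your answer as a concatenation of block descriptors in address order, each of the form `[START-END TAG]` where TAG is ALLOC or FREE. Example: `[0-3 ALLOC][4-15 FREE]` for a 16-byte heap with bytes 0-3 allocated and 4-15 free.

Op 1: a = malloc(2) -> a = 0; heap: [0-1 ALLOC][2-39 FREE]
Op 2: b = malloc(6) -> b = 2; heap: [0-1 ALLOC][2-7 ALLOC][8-39 FREE]
Op 3: c = malloc(2) -> c = 8; heap: [0-1 ALLOC][2-7 ALLOC][8-9 ALLOC][10-39 FREE]
Op 4: b = realloc(b, 18) -> b = 10; heap: [0-1 ALLOC][2-7 FREE][8-9 ALLOC][10-27 ALLOC][28-39 FREE]

Answer: [0-1 ALLOC][2-7 FREE][8-9 ALLOC][10-27 ALLOC][28-39 FREE]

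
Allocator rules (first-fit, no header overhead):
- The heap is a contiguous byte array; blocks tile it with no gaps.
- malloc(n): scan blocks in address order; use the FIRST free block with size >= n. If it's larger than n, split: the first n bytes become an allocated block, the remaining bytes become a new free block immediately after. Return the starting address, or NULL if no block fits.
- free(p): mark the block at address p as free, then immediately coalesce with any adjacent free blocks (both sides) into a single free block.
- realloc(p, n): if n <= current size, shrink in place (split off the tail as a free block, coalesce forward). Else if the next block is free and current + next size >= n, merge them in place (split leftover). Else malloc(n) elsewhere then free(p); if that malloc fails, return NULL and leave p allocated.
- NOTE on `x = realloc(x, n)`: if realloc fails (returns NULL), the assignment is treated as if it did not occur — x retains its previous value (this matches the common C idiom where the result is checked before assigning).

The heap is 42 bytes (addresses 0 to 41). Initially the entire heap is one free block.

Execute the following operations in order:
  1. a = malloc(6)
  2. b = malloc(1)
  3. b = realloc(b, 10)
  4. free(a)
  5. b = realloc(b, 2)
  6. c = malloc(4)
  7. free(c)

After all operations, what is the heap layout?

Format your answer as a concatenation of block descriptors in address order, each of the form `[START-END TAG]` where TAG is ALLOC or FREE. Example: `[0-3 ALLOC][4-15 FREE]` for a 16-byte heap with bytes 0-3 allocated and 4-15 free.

Answer: [0-5 FREE][6-7 ALLOC][8-41 FREE]

Derivation:
Op 1: a = malloc(6) -> a = 0; heap: [0-5 ALLOC][6-41 FREE]
Op 2: b = malloc(1) -> b = 6; heap: [0-5 ALLOC][6-6 ALLOC][7-41 FREE]
Op 3: b = realloc(b, 10) -> b = 6; heap: [0-5 ALLOC][6-15 ALLOC][16-41 FREE]
Op 4: free(a) -> (freed a); heap: [0-5 FREE][6-15 ALLOC][16-41 FREE]
Op 5: b = realloc(b, 2) -> b = 6; heap: [0-5 FREE][6-7 ALLOC][8-41 FREE]
Op 6: c = malloc(4) -> c = 0; heap: [0-3 ALLOC][4-5 FREE][6-7 ALLOC][8-41 FREE]
Op 7: free(c) -> (freed c); heap: [0-5 FREE][6-7 ALLOC][8-41 FREE]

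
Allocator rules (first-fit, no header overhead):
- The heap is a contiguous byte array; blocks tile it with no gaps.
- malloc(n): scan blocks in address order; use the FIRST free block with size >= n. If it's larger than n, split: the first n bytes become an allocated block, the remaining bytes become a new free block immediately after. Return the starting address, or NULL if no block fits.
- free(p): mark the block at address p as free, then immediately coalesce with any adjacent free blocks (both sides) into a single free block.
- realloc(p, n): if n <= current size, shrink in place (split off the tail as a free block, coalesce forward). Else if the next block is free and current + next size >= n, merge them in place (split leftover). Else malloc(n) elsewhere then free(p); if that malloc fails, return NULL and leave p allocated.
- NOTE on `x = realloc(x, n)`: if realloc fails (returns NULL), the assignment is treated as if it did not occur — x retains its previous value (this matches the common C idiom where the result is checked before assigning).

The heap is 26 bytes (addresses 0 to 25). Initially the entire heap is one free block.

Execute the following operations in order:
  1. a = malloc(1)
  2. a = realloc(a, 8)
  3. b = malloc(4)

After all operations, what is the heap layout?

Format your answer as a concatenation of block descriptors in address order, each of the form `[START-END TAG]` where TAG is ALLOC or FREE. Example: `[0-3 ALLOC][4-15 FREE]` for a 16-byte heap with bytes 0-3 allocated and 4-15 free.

Answer: [0-7 ALLOC][8-11 ALLOC][12-25 FREE]

Derivation:
Op 1: a = malloc(1) -> a = 0; heap: [0-0 ALLOC][1-25 FREE]
Op 2: a = realloc(a, 8) -> a = 0; heap: [0-7 ALLOC][8-25 FREE]
Op 3: b = malloc(4) -> b = 8; heap: [0-7 ALLOC][8-11 ALLOC][12-25 FREE]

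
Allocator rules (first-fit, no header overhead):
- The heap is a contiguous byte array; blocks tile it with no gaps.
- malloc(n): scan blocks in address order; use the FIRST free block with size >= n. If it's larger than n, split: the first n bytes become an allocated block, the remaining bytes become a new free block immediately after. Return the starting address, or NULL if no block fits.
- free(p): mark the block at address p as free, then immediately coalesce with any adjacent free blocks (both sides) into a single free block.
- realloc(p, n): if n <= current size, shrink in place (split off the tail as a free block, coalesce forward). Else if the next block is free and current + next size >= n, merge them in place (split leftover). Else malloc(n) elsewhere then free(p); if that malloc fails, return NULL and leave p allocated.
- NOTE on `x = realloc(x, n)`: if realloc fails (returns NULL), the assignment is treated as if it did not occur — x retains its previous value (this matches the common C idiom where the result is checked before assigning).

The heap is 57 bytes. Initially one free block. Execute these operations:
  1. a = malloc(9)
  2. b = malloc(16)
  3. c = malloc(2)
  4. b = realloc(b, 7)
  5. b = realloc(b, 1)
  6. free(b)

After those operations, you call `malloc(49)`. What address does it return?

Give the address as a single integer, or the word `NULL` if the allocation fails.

Op 1: a = malloc(9) -> a = 0; heap: [0-8 ALLOC][9-56 FREE]
Op 2: b = malloc(16) -> b = 9; heap: [0-8 ALLOC][9-24 ALLOC][25-56 FREE]
Op 3: c = malloc(2) -> c = 25; heap: [0-8 ALLOC][9-24 ALLOC][25-26 ALLOC][27-56 FREE]
Op 4: b = realloc(b, 7) -> b = 9; heap: [0-8 ALLOC][9-15 ALLOC][16-24 FREE][25-26 ALLOC][27-56 FREE]
Op 5: b = realloc(b, 1) -> b = 9; heap: [0-8 ALLOC][9-9 ALLOC][10-24 FREE][25-26 ALLOC][27-56 FREE]
Op 6: free(b) -> (freed b); heap: [0-8 ALLOC][9-24 FREE][25-26 ALLOC][27-56 FREE]
malloc(49): first-fit scan over [0-8 ALLOC][9-24 FREE][25-26 ALLOC][27-56 FREE] -> NULL

Answer: NULL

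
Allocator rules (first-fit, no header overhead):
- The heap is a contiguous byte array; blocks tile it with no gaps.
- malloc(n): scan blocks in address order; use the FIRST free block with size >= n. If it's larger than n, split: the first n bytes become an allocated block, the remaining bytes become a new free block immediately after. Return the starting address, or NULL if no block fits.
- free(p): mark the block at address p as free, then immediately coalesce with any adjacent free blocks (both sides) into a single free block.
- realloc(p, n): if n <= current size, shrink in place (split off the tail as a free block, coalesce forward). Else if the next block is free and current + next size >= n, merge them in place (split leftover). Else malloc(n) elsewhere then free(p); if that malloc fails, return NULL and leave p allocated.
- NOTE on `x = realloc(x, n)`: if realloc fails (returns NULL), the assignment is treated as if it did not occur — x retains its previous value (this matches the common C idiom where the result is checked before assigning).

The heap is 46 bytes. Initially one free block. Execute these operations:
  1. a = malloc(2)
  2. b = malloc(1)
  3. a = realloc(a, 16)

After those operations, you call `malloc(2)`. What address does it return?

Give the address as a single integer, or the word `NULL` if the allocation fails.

Answer: 0

Derivation:
Op 1: a = malloc(2) -> a = 0; heap: [0-1 ALLOC][2-45 FREE]
Op 2: b = malloc(1) -> b = 2; heap: [0-1 ALLOC][2-2 ALLOC][3-45 FREE]
Op 3: a = realloc(a, 16) -> a = 3; heap: [0-1 FREE][2-2 ALLOC][3-18 ALLOC][19-45 FREE]
malloc(2): first-fit scan over [0-1 FREE][2-2 ALLOC][3-18 ALLOC][19-45 FREE] -> 0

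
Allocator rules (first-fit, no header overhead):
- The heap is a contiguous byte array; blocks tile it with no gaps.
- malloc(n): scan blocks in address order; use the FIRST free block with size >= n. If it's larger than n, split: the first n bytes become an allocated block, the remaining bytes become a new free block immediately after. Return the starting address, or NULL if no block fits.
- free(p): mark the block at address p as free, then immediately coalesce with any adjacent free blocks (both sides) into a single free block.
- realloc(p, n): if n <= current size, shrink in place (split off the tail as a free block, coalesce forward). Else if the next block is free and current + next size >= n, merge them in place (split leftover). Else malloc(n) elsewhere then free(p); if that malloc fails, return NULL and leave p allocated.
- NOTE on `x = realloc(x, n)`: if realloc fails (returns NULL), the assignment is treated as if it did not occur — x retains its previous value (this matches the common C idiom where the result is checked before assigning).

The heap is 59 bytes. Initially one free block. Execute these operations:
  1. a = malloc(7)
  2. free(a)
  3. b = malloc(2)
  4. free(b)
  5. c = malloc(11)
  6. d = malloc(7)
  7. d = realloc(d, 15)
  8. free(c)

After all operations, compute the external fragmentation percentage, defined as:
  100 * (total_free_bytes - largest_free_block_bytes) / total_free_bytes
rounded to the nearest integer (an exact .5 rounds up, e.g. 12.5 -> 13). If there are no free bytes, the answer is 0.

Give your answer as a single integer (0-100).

Op 1: a = malloc(7) -> a = 0; heap: [0-6 ALLOC][7-58 FREE]
Op 2: free(a) -> (freed a); heap: [0-58 FREE]
Op 3: b = malloc(2) -> b = 0; heap: [0-1 ALLOC][2-58 FREE]
Op 4: free(b) -> (freed b); heap: [0-58 FREE]
Op 5: c = malloc(11) -> c = 0; heap: [0-10 ALLOC][11-58 FREE]
Op 6: d = malloc(7) -> d = 11; heap: [0-10 ALLOC][11-17 ALLOC][18-58 FREE]
Op 7: d = realloc(d, 15) -> d = 11; heap: [0-10 ALLOC][11-25 ALLOC][26-58 FREE]
Op 8: free(c) -> (freed c); heap: [0-10 FREE][11-25 ALLOC][26-58 FREE]
Free blocks: [11 33] total_free=44 largest=33 -> 100*(44-33)/44 = 1100/44 = 25

Answer: 25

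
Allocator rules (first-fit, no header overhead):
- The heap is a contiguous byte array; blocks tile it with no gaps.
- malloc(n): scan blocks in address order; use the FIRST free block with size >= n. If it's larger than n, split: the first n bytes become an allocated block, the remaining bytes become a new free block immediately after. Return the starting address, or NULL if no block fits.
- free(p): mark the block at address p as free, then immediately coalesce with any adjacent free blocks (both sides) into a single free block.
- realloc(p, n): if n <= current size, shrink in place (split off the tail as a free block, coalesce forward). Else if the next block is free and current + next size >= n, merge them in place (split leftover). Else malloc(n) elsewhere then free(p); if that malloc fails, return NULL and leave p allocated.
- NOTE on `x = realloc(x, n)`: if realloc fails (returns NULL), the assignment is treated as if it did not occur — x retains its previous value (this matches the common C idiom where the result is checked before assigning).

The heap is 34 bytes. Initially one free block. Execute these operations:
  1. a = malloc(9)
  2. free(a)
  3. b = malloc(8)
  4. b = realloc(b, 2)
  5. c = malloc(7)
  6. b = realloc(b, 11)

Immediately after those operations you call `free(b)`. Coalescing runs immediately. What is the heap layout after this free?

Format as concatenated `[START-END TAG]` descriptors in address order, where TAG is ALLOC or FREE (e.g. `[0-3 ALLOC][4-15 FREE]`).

Op 1: a = malloc(9) -> a = 0; heap: [0-8 ALLOC][9-33 FREE]
Op 2: free(a) -> (freed a); heap: [0-33 FREE]
Op 3: b = malloc(8) -> b = 0; heap: [0-7 ALLOC][8-33 FREE]
Op 4: b = realloc(b, 2) -> b = 0; heap: [0-1 ALLOC][2-33 FREE]
Op 5: c = malloc(7) -> c = 2; heap: [0-1 ALLOC][2-8 ALLOC][9-33 FREE]
Op 6: b = realloc(b, 11) -> b = 9; heap: [0-1 FREE][2-8 ALLOC][9-19 ALLOC][20-33 FREE]
free(b): b = 9 -> block [9-19 ALLOC]; mark free, coalesce with adjacent free neighbors -> [0-1 FREE][2-8 ALLOC][9-33 FREE]

Answer: [0-1 FREE][2-8 ALLOC][9-33 FREE]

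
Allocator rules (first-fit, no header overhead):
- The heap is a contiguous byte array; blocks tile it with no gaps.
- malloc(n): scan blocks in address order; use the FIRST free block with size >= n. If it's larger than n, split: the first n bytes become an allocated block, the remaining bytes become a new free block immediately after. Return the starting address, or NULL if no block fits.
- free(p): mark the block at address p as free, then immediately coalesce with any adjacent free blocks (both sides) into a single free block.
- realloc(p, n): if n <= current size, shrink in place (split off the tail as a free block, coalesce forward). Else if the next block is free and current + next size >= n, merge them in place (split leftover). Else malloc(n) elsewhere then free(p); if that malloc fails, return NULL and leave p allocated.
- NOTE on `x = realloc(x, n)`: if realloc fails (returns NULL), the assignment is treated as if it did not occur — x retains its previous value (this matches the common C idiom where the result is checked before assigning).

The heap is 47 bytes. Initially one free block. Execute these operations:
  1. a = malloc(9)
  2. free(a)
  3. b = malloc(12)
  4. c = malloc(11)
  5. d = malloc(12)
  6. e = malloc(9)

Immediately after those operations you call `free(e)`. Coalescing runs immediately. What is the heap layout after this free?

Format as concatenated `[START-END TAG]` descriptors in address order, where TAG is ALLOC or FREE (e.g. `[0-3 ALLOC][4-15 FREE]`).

Answer: [0-11 ALLOC][12-22 ALLOC][23-34 ALLOC][35-46 FREE]

Derivation:
Op 1: a = malloc(9) -> a = 0; heap: [0-8 ALLOC][9-46 FREE]
Op 2: free(a) -> (freed a); heap: [0-46 FREE]
Op 3: b = malloc(12) -> b = 0; heap: [0-11 ALLOC][12-46 FREE]
Op 4: c = malloc(11) -> c = 12; heap: [0-11 ALLOC][12-22 ALLOC][23-46 FREE]
Op 5: d = malloc(12) -> d = 23; heap: [0-11 ALLOC][12-22 ALLOC][23-34 ALLOC][35-46 FREE]
Op 6: e = malloc(9) -> e = 35; heap: [0-11 ALLOC][12-22 ALLOC][23-34 ALLOC][35-43 ALLOC][44-46 FREE]
free(e): e = 35 -> block [35-43 ALLOC]; mark free, coalesce with adjacent free neighbors -> [0-11 ALLOC][12-22 ALLOC][23-34 ALLOC][35-46 FREE]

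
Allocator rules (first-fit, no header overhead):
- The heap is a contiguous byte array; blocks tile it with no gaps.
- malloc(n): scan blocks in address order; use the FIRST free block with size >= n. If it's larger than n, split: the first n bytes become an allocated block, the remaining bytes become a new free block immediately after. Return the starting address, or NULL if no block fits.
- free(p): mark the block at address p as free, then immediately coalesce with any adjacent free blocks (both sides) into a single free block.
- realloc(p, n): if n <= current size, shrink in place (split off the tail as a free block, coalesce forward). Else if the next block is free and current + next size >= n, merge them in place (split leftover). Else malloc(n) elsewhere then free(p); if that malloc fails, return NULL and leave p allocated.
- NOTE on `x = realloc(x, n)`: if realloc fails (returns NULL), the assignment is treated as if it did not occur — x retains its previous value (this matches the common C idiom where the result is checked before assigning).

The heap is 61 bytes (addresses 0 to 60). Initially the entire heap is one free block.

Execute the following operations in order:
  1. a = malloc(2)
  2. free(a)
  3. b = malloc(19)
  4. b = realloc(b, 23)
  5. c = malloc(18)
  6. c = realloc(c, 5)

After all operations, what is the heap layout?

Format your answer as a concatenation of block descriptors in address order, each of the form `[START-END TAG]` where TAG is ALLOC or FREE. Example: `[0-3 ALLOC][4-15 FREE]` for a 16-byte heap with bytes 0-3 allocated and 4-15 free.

Op 1: a = malloc(2) -> a = 0; heap: [0-1 ALLOC][2-60 FREE]
Op 2: free(a) -> (freed a); heap: [0-60 FREE]
Op 3: b = malloc(19) -> b = 0; heap: [0-18 ALLOC][19-60 FREE]
Op 4: b = realloc(b, 23) -> b = 0; heap: [0-22 ALLOC][23-60 FREE]
Op 5: c = malloc(18) -> c = 23; heap: [0-22 ALLOC][23-40 ALLOC][41-60 FREE]
Op 6: c = realloc(c, 5) -> c = 23; heap: [0-22 ALLOC][23-27 ALLOC][28-60 FREE]

Answer: [0-22 ALLOC][23-27 ALLOC][28-60 FREE]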